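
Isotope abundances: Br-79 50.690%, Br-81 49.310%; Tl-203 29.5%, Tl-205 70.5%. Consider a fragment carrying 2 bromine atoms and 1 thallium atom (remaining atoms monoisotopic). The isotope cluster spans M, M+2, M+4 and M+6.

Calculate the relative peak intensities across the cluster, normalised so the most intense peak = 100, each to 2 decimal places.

Bromine pattern (n=2): 0.25694761 : 0.49990478 : 0.24314761
Thallium pattern (n=1): 0.2950 : 0.7050
Convolve the two distributions (both contribute in 2-u steps):
  M: 0.25694761×0.2950 = 0.075800
  M+2: 0.25694761×0.7050 + 0.49990478×0.2950 = 0.328620
  M+4: 0.49990478×0.7050 + 0.24314761×0.2950 = 0.424161
  M+6: 0.24314761×0.7050 = 0.171419
Scale to base peak (0.424161) = 100: 17.87 : 77.48 : 100.00 : 40.41

17.87 : 77.48 : 100.00 : 40.41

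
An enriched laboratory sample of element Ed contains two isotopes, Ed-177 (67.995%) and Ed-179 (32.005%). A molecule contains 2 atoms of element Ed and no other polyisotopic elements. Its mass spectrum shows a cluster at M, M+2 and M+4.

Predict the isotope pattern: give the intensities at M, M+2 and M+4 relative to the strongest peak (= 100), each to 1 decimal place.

100.0 : 94.1 : 22.2

The 2 Ed atoms are independent, so intensities follow the terms of (0.67995 + 0.32005)^2.
P(M) = 0.67995^2 = 0.462332
P(M+2) = 2 × 0.67995^1 × 0.32005^1 = 0.435236
P(M+4) = 0.32005^2 = 0.102432
The M peak is largest (0.462332); scaling to 100 gives 100.0 : 94.1 : 22.2.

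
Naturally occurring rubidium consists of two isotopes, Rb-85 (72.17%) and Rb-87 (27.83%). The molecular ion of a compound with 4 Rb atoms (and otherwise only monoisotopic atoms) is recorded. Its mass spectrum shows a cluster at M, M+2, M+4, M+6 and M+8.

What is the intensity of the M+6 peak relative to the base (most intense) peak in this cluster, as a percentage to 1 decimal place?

Term probabilities: M 0.2713, M+2 0.4184, M+4 0.2420, M+6 0.0622, M+8 0.0060. Base peak = M+2.
P(M+2) = C(4,1) × 0.7217^3 × 0.2783^1 = 4 × 0.37589809 × 0.2783 = 0.418450 (base)
P(M+6) = C(4,3) × 0.7217^1 × 0.2783^3 = 4 × 0.7217 × 0.02155458 = 0.062224
Relative intensity = 0.062224 / 0.418450 × 100 = 14.9

14.9%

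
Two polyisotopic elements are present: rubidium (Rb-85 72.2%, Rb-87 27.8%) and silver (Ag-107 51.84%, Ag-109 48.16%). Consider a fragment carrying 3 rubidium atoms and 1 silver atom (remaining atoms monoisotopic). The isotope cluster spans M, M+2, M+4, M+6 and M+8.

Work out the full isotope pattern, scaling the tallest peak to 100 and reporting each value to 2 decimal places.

47.98 : 100.00 : 72.83 : 22.56 : 2.54

Rubidium pattern (n=3): 0.37636705 : 0.43475086 : 0.16739714 : 0.02148495
Silver pattern (n=1): 0.5184 : 0.4816
Convolve the two distributions (both contribute in 2-u steps):
  M: 0.37636705×0.5184 = 0.195109
  M+2: 0.37636705×0.4816 + 0.43475086×0.5184 = 0.406633
  M+4: 0.43475086×0.4816 + 0.16739714×0.5184 = 0.296155
  M+6: 0.16739714×0.4816 + 0.02148495×0.5184 = 0.091756
  M+8: 0.02148495×0.4816 = 0.010347
Scale to base peak (0.406633) = 100: 47.98 : 100.00 : 72.83 : 22.56 : 2.54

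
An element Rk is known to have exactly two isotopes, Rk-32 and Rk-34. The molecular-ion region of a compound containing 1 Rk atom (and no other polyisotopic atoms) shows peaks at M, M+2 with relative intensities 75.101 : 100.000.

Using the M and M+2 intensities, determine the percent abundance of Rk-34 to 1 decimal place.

Let p = fractional abundance of Rk-32. I(M+2)/I(M) = [C(1,1)·p^0·(1−p)] / p^1 = 1·(1−p)/p = 100.000/75.101 = 1.3315
(1−p)/p = 1.3315/1 = 1.3315  ⇒  p = 1/(1 + 1.3315) = 0.4289
Rk-32: 42.9%, Rk-34: 57.1%.

57.1%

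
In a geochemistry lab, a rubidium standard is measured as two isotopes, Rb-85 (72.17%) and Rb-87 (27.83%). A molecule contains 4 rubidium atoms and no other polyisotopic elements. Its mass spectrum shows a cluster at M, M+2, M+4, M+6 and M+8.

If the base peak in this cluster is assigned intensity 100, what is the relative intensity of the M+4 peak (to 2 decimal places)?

57.84

Binomial terms of (0.7217 + 0.2783)^4: M 0.2713, M+2 0.4184, M+4 0.2420, M+6 0.0622, M+8 0.0060 → M+2 is the base peak.
P(M+2) = C(4,1) × 0.7217^3 × 0.2783^1 = 4 × 0.37589809 × 0.2783 = 0.418450 (base)
P(M+4) = C(4,2) × 0.7217^2 × 0.2783^2 = 6 × 0.52085089 × 0.07745089 = 0.242042
Relative intensity = 0.242042 / 0.418450 × 100 = 57.84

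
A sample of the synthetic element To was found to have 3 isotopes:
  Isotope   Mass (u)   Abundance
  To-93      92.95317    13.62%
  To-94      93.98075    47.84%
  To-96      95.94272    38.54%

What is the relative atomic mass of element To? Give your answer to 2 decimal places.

Ar = Σ fᵢ·mᵢ = 0.1362 × 92.95317 + 0.4784 × 93.98075 + 0.3854 × 95.94272
= 12.660222 + 44.960391 + 36.976324 = 94.596937 u

94.60 u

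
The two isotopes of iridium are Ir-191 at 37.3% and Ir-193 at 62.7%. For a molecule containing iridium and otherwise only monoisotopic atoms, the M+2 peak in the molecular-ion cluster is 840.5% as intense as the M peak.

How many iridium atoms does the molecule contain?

5

The M+2/M ratio from n Ir atoms is n · q/p = n · 0.627/0.373.
n = 8.405 × 0.373/0.627 = 5.00 ≈ 5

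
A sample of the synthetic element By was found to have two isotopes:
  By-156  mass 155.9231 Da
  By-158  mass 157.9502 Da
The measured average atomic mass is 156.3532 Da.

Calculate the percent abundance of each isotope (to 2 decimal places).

By-156: 78.78%, By-158: 21.22%

Let x be the fractional abundance of By-156; then By-158 has abundance 1 − x.
155.9231·x + 157.9502·(1 − x) = 156.3532
(155.9231 − 157.9502)·x = 156.3532 − 157.9502
x = -1.5970 / -2.0271 = 0.78782 → 78.78% By-156, 21.22% By-158.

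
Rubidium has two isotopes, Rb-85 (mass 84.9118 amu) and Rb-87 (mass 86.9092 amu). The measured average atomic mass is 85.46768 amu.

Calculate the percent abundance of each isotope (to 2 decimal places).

With x = fraction of Rb-85 (so Rb-87 is 1 − x):
84.9118·x + 86.9092·(1 − x) = 85.46768
(84.9118 − 86.9092)·x = 85.46768 − 86.9092
x = -1.44152 / -1.9974 = 0.72170 → 72.17% Rb-85, 27.83% Rb-87.

Rb-85: 72.17%, Rb-87: 27.83%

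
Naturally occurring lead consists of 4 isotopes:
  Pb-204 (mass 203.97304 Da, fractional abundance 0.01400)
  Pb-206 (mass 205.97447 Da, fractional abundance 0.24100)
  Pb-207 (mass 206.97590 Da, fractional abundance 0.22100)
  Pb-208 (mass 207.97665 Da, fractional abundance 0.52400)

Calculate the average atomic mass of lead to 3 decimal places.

The abundance-weighted mean is 0.01400 × 203.97304 + 0.24100 × 205.97447 + 0.22100 × 206.97590 + 0.52400 × 207.97665
= 2.855623 + 49.639847 + 45.741674 + 108.979765 = 207.216909 Da

207.217 Da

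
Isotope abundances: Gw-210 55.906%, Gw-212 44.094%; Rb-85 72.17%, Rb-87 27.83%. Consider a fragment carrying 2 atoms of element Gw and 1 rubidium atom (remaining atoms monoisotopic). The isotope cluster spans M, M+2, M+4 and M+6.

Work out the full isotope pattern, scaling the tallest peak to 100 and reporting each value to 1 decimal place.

Element Gw pattern (n=2): 0.31254808 : 0.49302383 : 0.19442808
Rubidium pattern (n=1): 0.7217 : 0.2783
Convolve the two distributions (both contribute in 2-u steps):
  M: 0.31254808×0.7217 = 0.225566
  M+2: 0.31254808×0.2783 + 0.49302383×0.7217 = 0.442797
  M+4: 0.49302383×0.2783 + 0.19442808×0.7217 = 0.277527
  M+6: 0.19442808×0.2783 = 0.054109
Scale to base peak (0.442797) = 100: 50.9 : 100.0 : 62.7 : 12.2

50.9 : 100.0 : 62.7 : 12.2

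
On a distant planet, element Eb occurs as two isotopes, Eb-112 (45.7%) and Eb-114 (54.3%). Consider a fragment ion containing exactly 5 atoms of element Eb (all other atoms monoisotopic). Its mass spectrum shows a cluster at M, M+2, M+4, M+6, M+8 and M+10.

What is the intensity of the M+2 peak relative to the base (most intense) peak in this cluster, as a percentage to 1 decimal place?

Binomial terms of (0.457 + 0.543)^5: M 0.0199, M+2 0.1184, M+4 0.2814, M+6 0.3344, M+8 0.1986, M+10 0.0472 → M+6 is the base peak.
P(M+6) = C(5,3) × 0.457^2 × 0.543^3 = 10 × 0.208849 × 0.16010301 = 0.334374 (base)
P(M+2) = C(5,1) × 0.457^4 × 0.543^1 = 5 × 0.0436179 × 0.5430 = 0.118423
Relative intensity = 0.118423 / 0.334374 × 100 = 35.4

35.4%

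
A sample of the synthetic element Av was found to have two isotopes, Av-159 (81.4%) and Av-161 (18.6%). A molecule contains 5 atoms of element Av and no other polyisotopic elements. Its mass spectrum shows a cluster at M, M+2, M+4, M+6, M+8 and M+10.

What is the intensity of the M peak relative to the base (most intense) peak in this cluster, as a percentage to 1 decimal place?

Term probabilities: M 0.3574, M+2 0.4083, M+4 0.1866, M+6 0.0426, M+8 0.0049, M+10 0.0002. Base peak = M+2.
P(M+2) = C(5,1) × 0.814^4 × 0.186^1 = 5 × 0.43903346 × 0.1860 = 0.408301 (base)
P(M) = C(5,0) × 0.814^5 × 0.186^0 = 1 × 0.35737324 × 1.0000 = 0.357373
Relative intensity = 0.357373 / 0.408301 × 100 = 87.5

87.5%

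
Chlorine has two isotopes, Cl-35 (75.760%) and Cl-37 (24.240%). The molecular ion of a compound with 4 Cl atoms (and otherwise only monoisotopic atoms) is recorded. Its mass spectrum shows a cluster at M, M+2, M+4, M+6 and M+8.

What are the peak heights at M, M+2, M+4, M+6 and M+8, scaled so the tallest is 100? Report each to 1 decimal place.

The 4 Cl atoms are independent, so intensities follow the terms of (0.75760 + 0.24240)^4.
P(M) = 0.75760^4 = 0.329428
P(M+2) = 4 × 0.75760^3 × 0.24240^1 = 0.421612
P(M+4) = 6 × 0.75760^2 × 0.24240^2 = 0.202347
P(M+6) = 4 × 0.75760^1 × 0.24240^3 = 0.043162
P(M+8) = 0.24240^4 = 0.003452
The M+2 peak is largest (0.421612); scaling to 100 gives 78.1 : 100.0 : 48.0 : 10.2 : 0.8.

78.1 : 100.0 : 48.0 : 10.2 : 0.8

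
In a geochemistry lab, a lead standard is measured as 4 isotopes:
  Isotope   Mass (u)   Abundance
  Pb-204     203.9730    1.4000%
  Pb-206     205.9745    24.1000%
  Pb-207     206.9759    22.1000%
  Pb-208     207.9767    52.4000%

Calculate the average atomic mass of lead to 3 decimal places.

The abundance-weighted mean is 0.014000 × 203.9730 + 0.241000 × 205.9745 + 0.221000 × 206.9759 + 0.524000 × 207.9767
= 2.85562 + 49.63985 + 45.74167 + 108.97979 = 207.21693 u

207.217 u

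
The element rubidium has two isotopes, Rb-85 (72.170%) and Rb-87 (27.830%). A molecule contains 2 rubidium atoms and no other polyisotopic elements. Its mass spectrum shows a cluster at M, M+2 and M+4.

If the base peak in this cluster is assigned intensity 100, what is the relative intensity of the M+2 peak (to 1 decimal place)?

77.1

(0.72170 + 0.27830)^2 gives M 0.5209, M+2 0.4017, M+4 0.0775; the largest is M.
P(M) = C(2,0) × 0.72170^2 × 0.27830^0 = 1 × 0.52085089 × 1.0000 = 0.520851 (base)
P(M+2) = C(2,1) × 0.72170^1 × 0.27830^1 = 2 × 0.7217 × 0.2783 = 0.401698
Relative intensity = 0.401698 / 0.520851 × 100 = 77.1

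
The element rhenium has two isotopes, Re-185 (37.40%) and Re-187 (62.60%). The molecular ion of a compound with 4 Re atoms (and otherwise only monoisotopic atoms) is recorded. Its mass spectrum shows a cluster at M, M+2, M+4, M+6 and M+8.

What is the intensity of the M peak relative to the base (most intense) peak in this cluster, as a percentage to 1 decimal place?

5.3%

Binomial terms of (0.3740 + 0.6260)^4: M 0.0196, M+2 0.1310, M+4 0.3289, M+6 0.3670, M+8 0.1536 → M+6 is the base peak.
P(M+6) = C(4,3) × 0.3740^1 × 0.6260^3 = 4 × 0.3740 × 0.24531438 = 0.366990 (base)
P(M) = C(4,0) × 0.3740^4 × 0.6260^0 = 1 × 0.0195653 × 1.0000 = 0.019565
Relative intensity = 0.019565 / 0.366990 × 100 = 5.3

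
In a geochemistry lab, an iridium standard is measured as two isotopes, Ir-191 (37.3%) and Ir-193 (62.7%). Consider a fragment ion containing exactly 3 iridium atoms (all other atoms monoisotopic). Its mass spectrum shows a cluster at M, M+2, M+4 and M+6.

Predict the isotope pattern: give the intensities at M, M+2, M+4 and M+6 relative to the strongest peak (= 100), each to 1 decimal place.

11.8 : 59.5 : 100.0 : 56.0

Each Ir atom is independently Ir-191 (p = 0.373) or Ir-193 (q = 0.627); the cluster is the binomial expansion (p + q)^3.
P(M) = 0.373^3 = 0.051895
P(M+2) = 3 × 0.373^2 × 0.627^1 = 0.261702
P(M+4) = 3 × 0.373^1 × 0.627^2 = 0.439911
P(M+6) = 0.627^3 = 0.246492
The M+4 peak is largest (0.439911); scaling to 100 gives 11.8 : 59.5 : 100.0 : 56.0.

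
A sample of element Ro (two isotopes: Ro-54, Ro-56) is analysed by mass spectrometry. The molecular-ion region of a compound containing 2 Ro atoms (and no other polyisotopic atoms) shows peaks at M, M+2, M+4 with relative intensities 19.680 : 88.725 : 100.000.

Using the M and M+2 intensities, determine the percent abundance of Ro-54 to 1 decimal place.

30.7%

Let p = fractional abundance of Ro-54. I(M+2)/I(M) = [C(2,1)·p^1·(1−p)] / p^2 = 2·(1−p)/p = 88.725/19.680 = 4.5084
(1−p)/p = 4.5084/2 = 2.2542  ⇒  p = 1/(1 + 2.2542) = 0.3073
Ro-54: 30.7%, Ro-56: 69.3%.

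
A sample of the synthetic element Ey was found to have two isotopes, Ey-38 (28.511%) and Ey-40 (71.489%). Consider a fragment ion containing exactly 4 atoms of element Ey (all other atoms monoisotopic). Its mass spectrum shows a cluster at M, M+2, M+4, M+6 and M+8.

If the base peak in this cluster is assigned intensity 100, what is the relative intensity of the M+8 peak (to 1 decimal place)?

62.7

Term probabilities: M 0.0066, M+2 0.0663, M+4 0.2493, M+6 0.4167, M+8 0.2612. Base peak = M+6.
P(M+6) = C(4,3) × 0.28511^1 × 0.71489^3 = 4 × 0.28511 × 0.3653572 = 0.416668 (base)
P(M+8) = C(4,4) × 0.28511^0 × 0.71489^4 = 1 × 1.0000 × 0.26119021 = 0.261190
Relative intensity = 0.261190 / 0.416668 × 100 = 62.7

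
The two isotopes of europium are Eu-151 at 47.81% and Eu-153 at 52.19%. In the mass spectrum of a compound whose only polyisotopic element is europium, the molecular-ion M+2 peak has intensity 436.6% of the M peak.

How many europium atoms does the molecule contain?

The M+2/M ratio from n Eu atoms is n · q/p = n · 0.5219/0.4781.
n = 4.366 × 0.4781/0.5219 = 4.00 ≈ 4

4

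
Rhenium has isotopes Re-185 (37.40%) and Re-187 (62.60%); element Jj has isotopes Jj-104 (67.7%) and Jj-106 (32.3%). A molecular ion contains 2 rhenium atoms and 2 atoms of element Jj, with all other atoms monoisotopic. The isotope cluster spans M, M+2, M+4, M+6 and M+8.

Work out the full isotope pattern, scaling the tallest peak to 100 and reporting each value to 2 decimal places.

16.07 : 69.12 : 100.00 : 55.20 : 10.25

Rhenium pattern (n=2): 0.139876 : 0.468248 : 0.391876
Element Jj pattern (n=2): 0.458329 : 0.437342 : 0.104329
Convolve the two distributions (both contribute in 2-u steps):
  M: 0.139876×0.458329 = 0.064109
  M+2: 0.139876×0.437342 + 0.468248×0.458329 = 0.275785
  M+4: 0.139876×0.104329 + 0.468248×0.437342 + 0.391876×0.458329 = 0.398986
  M+6: 0.468248×0.104329 + 0.391876×0.437342 = 0.220236
  M+8: 0.391876×0.104329 = 0.040884
Scale to base peak (0.398986) = 100: 16.07 : 69.12 : 100.00 : 55.20 : 10.25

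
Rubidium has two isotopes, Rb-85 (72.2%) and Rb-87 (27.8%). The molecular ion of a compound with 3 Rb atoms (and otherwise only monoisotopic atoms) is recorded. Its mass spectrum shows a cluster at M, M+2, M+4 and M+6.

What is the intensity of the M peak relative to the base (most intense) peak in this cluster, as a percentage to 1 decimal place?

(0.722 + 0.278)^3 gives M 0.3764, M+2 0.4348, M+4 0.1674, M+6 0.0215; the largest is M+2.
P(M+2) = C(3,1) × 0.722^2 × 0.278^1 = 3 × 0.521284 × 0.2780 = 0.434751 (base)
P(M) = C(3,0) × 0.722^3 × 0.278^0 = 1 × 0.37636705 × 1.0000 = 0.376367
Relative intensity = 0.376367 / 0.434751 × 100 = 86.6

86.6%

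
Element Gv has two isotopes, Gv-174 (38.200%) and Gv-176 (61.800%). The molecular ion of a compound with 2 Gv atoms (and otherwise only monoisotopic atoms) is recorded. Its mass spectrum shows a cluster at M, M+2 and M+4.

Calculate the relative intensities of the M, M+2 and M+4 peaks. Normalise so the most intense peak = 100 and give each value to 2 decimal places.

Each Gv atom is independently Gv-174 (p = 0.38200) or Gv-176 (q = 0.61800); the cluster is the binomial expansion (p + q)^2.
P(M) = 0.38200^2 = 0.145924
P(M+2) = 2 × 0.38200^1 × 0.61800^1 = 0.472152
P(M+4) = 0.61800^2 = 0.381924
The M+2 peak is largest (0.472152); scaling to 100 gives 30.91 : 100.00 : 80.89.

30.91 : 100.00 : 80.89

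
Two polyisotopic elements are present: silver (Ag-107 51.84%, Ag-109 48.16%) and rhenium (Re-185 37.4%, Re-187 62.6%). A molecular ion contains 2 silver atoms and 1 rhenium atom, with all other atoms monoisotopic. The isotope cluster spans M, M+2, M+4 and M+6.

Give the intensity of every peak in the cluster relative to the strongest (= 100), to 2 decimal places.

Silver pattern (n=2): 0.26873856 : 0.49932288 : 0.23193856
Rhenium pattern (n=1): 0.3740 : 0.6260
Convolve the two distributions (both contribute in 2-u steps):
  M: 0.26873856×0.3740 = 0.100508
  M+2: 0.26873856×0.6260 + 0.49932288×0.3740 = 0.354977
  M+4: 0.49932288×0.6260 + 0.23193856×0.3740 = 0.399321
  M+6: 0.23193856×0.6260 = 0.145194
Scale to base peak (0.399321) = 100: 25.17 : 88.90 : 100.00 : 36.36

25.17 : 88.90 : 100.00 : 36.36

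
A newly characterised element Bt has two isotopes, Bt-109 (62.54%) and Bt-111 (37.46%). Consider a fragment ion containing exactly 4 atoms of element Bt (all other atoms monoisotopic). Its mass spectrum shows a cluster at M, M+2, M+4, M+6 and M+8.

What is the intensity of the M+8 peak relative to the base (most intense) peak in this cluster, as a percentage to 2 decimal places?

5.37%

(0.6254 + 0.3746)^4 gives M 0.1530, M+2 0.3665, M+4 0.3293, M+6 0.1315, M+8 0.0197; the largest is M+2.
P(M+2) = C(4,1) × 0.6254^3 × 0.3746^1 = 4 × 0.24460968 × 0.3746 = 0.366523 (base)
P(M+8) = C(4,4) × 0.6254^0 × 0.3746^4 = 1 × 1.0000 × 0.01969115 = 0.019691
Relative intensity = 0.019691 / 0.366523 × 100 = 5.37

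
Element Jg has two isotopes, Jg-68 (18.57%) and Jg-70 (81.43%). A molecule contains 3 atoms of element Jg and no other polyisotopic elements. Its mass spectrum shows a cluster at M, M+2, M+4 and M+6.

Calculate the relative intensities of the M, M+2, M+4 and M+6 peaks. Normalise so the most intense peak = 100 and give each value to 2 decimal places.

1.19 : 15.60 : 68.41 : 100.00

The 3 Jg atoms are independent, so intensities follow the terms of (0.1857 + 0.8143)^3.
P(M) = 0.1857^3 = 0.006404
P(M+2) = 3 × 0.1857^2 × 0.8143^1 = 0.084242
P(M+4) = 3 × 0.1857^1 × 0.8143^2 = 0.369404
P(M+6) = 0.8143^3 = 0.539950
The M+6 peak is largest (0.539950); scaling to 100 gives 1.19 : 15.60 : 68.41 : 100.00.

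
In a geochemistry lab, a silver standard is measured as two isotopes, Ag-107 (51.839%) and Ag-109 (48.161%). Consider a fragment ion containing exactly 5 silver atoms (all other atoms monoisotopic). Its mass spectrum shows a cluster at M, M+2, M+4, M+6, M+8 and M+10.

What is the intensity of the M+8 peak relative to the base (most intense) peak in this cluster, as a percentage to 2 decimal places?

(0.51839 + 0.48161)^5 gives M 0.0374, M+2 0.1739, M+4 0.3231, M+6 0.3002, M+8 0.1394, M+10 0.0259; the largest is M+4.
P(M+4) = C(5,2) × 0.51839^3 × 0.48161^2 = 10 × 0.13930601 × 0.23194819 = 0.323118 (base)
P(M+8) = C(5,4) × 0.51839^1 × 0.48161^4 = 5 × 0.51839 × 0.05379996 = 0.139447
Relative intensity = 0.139447 / 0.323118 × 100 = 43.16

43.16%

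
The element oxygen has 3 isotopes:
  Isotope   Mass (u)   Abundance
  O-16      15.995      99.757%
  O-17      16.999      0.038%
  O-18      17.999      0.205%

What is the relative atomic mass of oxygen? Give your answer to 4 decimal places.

15.9995 u

Weight each isotope mass by its fractional abundance: 0.99757 × 15.995 + 0.00038 × 16.999 + 0.00205 × 17.999
= 15.95613 + 0.00646 + 0.03690 = 15.99949 u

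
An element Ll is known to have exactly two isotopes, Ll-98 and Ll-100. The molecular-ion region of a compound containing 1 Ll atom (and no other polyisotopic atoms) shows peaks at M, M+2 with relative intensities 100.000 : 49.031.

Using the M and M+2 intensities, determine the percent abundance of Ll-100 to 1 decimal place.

32.9%

Write p for the Ll-98 fraction. I(M+2)/I(M) = [C(1,1)·p^0·(1−p)] / p^1 = 1·(1−p)/p = 49.031/100.000 = 0.4903
(1−p)/p = 0.4903/1 = 0.4903  ⇒  p = 1/(1 + 0.4903) = 0.6710
Ll-98: 67.1%, Ll-100: 32.9%.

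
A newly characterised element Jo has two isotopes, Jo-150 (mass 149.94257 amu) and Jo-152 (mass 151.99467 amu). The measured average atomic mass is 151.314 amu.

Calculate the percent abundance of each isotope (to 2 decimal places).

Jo-150: 33.17%, Jo-152: 66.83%

Let x be the fractional abundance of Jo-150; then Jo-152 has abundance 1 − x.
149.94257·x + 151.99467·(1 − x) = 151.314
(149.94257 − 151.99467)·x = 151.314 − 151.99467
x = -0.68067 / -2.05210 = 0.33169 → 33.17% Jo-150, 66.83% Jo-152.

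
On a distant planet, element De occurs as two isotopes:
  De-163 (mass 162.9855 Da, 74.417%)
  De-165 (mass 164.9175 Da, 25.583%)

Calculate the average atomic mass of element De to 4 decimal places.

The abundance-weighted mean is 0.74417 × 162.9855 + 0.25583 × 164.9175
= 121.28892 + 42.19084 = 163.47976 Da

163.4798 Da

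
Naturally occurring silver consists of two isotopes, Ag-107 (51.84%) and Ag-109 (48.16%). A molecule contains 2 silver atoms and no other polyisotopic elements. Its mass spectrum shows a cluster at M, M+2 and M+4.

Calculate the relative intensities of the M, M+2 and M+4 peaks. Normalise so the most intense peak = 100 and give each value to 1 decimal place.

The 2 Ag atoms are independent, so intensities follow the terms of (0.5184 + 0.4816)^2.
P(M) = 0.5184^2 = 0.268739
P(M+2) = 2 × 0.5184^1 × 0.4816^1 = 0.499323
P(M+4) = 0.4816^2 = 0.231939
The M+2 peak is largest (0.499323); scaling to 100 gives 53.8 : 100.0 : 46.5.

53.8 : 100.0 : 46.5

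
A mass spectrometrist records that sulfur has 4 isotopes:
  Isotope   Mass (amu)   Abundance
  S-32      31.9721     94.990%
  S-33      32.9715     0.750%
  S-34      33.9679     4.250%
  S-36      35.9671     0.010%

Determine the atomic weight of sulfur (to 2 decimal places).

Average mass = Σ (abundance × isotope mass) = 0.94990 × 31.9721 + 0.00750 × 32.9715 + 0.04250 × 33.9679 + 0.00010 × 35.9671
= 30.37030 + 0.24729 + 1.44364 + 0.00360 = 32.06483 amu

32.06 amu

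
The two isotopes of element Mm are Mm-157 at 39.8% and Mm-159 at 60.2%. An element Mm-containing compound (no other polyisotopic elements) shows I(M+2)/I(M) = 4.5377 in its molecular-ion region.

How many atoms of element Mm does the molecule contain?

The M+2/M ratio from n Mm atoms is n · q/p = n · 0.602/0.398.
n = 4.5377 × 0.398/0.602 = 3.00 ≈ 3

3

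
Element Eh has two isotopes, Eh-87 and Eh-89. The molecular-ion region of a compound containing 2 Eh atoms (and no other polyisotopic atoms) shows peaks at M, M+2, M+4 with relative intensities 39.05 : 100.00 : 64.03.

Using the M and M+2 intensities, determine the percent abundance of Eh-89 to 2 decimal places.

56.15%

Write p for the Eh-87 fraction. I(M+2)/I(M) = [C(2,1)·p^1·(1−p)] / p^2 = 2·(1−p)/p = 100.00/39.05 = 2.5608
(1−p)/p = 2.5608/2 = 1.2804  ⇒  p = 1/(1 + 1.2804) = 0.4385
Eh-87: 43.85%, Eh-89: 56.15%.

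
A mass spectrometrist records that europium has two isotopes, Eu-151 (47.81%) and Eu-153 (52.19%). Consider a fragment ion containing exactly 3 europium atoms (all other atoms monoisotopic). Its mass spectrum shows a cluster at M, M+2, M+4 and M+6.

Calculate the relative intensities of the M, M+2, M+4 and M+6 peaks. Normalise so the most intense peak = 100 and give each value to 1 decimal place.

Each Eu atom is independently Eu-151 (p = 0.4781) or Eu-153 (q = 0.5219); the cluster is the binomial expansion (p + q)^3.
P(M) = 0.4781^3 = 0.109284
P(M+2) = 3 × 0.4781^2 × 0.5219^1 = 0.357887
P(M+4) = 3 × 0.4781^1 × 0.5219^2 = 0.390674
P(M+6) = 0.5219^3 = 0.142155
The M+4 peak is largest (0.390674); scaling to 100 gives 28.0 : 91.6 : 100.0 : 36.4.

28.0 : 91.6 : 100.0 : 36.4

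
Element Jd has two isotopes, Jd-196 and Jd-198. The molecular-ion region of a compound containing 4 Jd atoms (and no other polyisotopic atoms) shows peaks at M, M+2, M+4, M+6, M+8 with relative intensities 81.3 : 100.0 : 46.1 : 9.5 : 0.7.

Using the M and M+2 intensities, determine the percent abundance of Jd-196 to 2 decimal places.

Write p for the Jd-196 fraction. I(M+2)/I(M) = [C(4,1)·p^3·(1−p)] / p^4 = 4·(1−p)/p = 100.0/81.3 = 1.2300
(1−p)/p = 1.2300/4 = 0.3075  ⇒  p = 1/(1 + 0.3075) = 0.7648
Jd-196: 76.48%, Jd-198: 23.52%.

76.48%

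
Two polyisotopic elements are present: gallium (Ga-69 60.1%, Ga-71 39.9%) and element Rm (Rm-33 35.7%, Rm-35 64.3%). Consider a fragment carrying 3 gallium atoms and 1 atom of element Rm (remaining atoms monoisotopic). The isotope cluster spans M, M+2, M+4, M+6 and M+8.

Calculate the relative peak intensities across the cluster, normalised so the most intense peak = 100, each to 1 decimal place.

20.4 : 77.3 : 100.0 : 54.5 : 10.7

Gallium pattern (n=3): 0.2170818 : 0.4323576 : 0.2870394 : 0.0635212
Element Rm pattern (n=1): 0.3570 : 0.6430
Convolve the two distributions (both contribute in 2-u steps):
  M: 0.2170818×0.3570 = 0.077498
  M+2: 0.2170818×0.6430 + 0.4323576×0.3570 = 0.293935
  M+4: 0.4323576×0.6430 + 0.2870394×0.3570 = 0.380479
  M+6: 0.2870394×0.6430 + 0.0635212×0.3570 = 0.207243
  M+8: 0.0635212×0.6430 = 0.040844
Scale to base peak (0.380479) = 100: 20.4 : 77.3 : 100.0 : 54.5 : 10.7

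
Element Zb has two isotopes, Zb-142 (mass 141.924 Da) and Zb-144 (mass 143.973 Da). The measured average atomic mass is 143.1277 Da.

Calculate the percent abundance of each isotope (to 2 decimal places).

Zb-142: 41.25%, Zb-144: 58.75%

Writing the weighted mean with unknown fraction x of Zb-142:
141.924·x + 143.973·(1 − x) = 143.1277
(141.924 − 143.973)·x = 143.1277 − 143.973
x = -0.8453 / -2.049 = 0.41254 → 41.25% Zb-142, 58.75% Zb-144.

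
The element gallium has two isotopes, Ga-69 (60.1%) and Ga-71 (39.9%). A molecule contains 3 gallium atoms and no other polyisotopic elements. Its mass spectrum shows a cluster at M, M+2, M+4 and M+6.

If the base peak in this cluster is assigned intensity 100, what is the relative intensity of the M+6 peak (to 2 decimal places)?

Term probabilities: M 0.2171, M+2 0.4324, M+4 0.2870, M+6 0.0635. Base peak = M+2.
P(M+2) = C(3,1) × 0.601^2 × 0.399^1 = 3 × 0.361201 × 0.3990 = 0.432358 (base)
P(M+6) = C(3,3) × 0.601^0 × 0.399^3 = 1 × 1.0000 × 0.0635212 = 0.063521
Relative intensity = 0.063521 / 0.432358 × 100 = 14.69

14.69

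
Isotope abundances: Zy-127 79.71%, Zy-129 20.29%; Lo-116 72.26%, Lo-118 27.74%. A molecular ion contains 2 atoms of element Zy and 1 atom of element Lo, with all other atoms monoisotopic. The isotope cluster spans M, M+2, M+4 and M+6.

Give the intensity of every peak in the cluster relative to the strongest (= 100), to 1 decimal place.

100.0 : 89.3 : 26.0 : 2.5

Element Zy pattern (n=2): 0.63536841 : 0.32346318 : 0.04116841
Element Lo pattern (n=1): 0.7226 : 0.2774
Convolve the two distributions (both contribute in 2-u steps):
  M: 0.63536841×0.7226 = 0.459117
  M+2: 0.63536841×0.2774 + 0.32346318×0.7226 = 0.409986
  M+4: 0.32346318×0.2774 + 0.04116841×0.7226 = 0.119477
  M+6: 0.04116841×0.2774 = 0.011420
Scale to base peak (0.459117) = 100: 100.0 : 89.3 : 26.0 : 2.5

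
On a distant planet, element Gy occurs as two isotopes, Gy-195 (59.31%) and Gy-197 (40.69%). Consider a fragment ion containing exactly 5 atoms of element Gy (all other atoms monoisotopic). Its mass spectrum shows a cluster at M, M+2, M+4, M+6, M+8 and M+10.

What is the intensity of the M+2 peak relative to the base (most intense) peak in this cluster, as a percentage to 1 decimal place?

72.9%

Binomial terms of (0.5931 + 0.4069)^5: M 0.0734, M+2 0.2517, M+4 0.3454, M+6 0.2370, M+8 0.0813, M+10 0.0112 → M+4 is the base peak.
P(M+4) = C(5,2) × 0.5931^3 × 0.4069^2 = 10 × 0.20863337 × 0.16556761 = 0.345429 (base)
P(M+2) = C(5,1) × 0.5931^4 × 0.4069^1 = 5 × 0.12374045 × 0.4069 = 0.251750
Relative intensity = 0.251750 / 0.345429 × 100 = 72.9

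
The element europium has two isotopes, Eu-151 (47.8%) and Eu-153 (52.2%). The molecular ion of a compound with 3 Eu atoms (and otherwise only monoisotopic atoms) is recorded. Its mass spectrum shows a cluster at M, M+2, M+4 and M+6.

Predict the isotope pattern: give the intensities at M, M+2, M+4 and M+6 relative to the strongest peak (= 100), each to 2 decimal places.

Each Eu atom is independently Eu-151 (p = 0.478) or Eu-153 (q = 0.522); the cluster is the binomial expansion (p + q)^3.
P(M) = 0.478^3 = 0.109215
P(M+2) = 3 × 0.478^2 × 0.522^1 = 0.357806
P(M+4) = 3 × 0.478^1 × 0.522^2 = 0.390742
P(M+6) = 0.522^3 = 0.142237
The M+4 peak is largest (0.390742); scaling to 100 gives 27.95 : 91.57 : 100.00 : 36.40.

27.95 : 91.57 : 100.00 : 36.40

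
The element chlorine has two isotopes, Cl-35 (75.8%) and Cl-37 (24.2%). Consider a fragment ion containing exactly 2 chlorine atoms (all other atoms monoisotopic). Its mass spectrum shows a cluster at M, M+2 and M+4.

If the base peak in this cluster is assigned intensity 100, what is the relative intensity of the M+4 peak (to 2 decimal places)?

10.19

Binomial terms of (0.758 + 0.242)^2: M 0.5746, M+2 0.3669, M+4 0.0586 → M is the base peak.
P(M) = C(2,0) × 0.758^2 × 0.242^0 = 1 × 0.574564 × 1.0000 = 0.574564 (base)
P(M+4) = C(2,2) × 0.758^0 × 0.242^2 = 1 × 1.0000 × 0.058564 = 0.058564
Relative intensity = 0.058564 / 0.574564 × 100 = 10.19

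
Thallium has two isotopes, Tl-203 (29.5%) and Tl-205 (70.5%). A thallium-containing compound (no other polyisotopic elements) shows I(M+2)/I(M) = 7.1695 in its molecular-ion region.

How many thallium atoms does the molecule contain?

3

The M+2/M ratio from n Tl atoms is n · q/p = n · 0.705/0.295.
n = 7.1695 × 0.295/0.705 = 3.00 ≈ 3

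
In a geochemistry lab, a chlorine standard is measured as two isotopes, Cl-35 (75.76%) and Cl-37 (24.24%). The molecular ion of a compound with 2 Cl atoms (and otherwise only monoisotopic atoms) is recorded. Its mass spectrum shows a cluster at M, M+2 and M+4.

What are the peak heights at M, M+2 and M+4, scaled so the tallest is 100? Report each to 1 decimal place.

Each Cl atom is independently Cl-35 (p = 0.7576) or Cl-37 (q = 0.2424); the cluster is the binomial expansion (p + q)^2.
P(M) = 0.7576^2 = 0.573958
P(M+2) = 2 × 0.7576^1 × 0.2424^1 = 0.367284
P(M+4) = 0.2424^2 = 0.058758
The M peak is largest (0.573958); scaling to 100 gives 100.0 : 64.0 : 10.2.

100.0 : 64.0 : 10.2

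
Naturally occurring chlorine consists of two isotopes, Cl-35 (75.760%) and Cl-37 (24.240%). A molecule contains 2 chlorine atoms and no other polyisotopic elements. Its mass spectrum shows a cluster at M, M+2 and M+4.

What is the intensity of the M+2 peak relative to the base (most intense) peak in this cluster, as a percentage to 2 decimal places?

Term probabilities: M 0.5740, M+2 0.3673, M+4 0.0588. Base peak = M.
P(M) = C(2,0) × 0.75760^2 × 0.24240^0 = 1 × 0.57395776 × 1.0000 = 0.573958 (base)
P(M+2) = C(2,1) × 0.75760^1 × 0.24240^1 = 2 × 0.7576 × 0.2424 = 0.367284
Relative intensity = 0.367284 / 0.573958 × 100 = 63.99

63.99%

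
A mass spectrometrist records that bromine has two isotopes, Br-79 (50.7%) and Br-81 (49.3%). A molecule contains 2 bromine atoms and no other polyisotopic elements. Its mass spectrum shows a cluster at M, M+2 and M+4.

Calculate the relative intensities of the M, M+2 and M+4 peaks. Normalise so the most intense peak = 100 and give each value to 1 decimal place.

51.4 : 100.0 : 48.6

Each Br atom is independently Br-79 (p = 0.507) or Br-81 (q = 0.493); the cluster is the binomial expansion (p + q)^2.
P(M) = 0.507^2 = 0.257049
P(M+2) = 2 × 0.507^1 × 0.493^1 = 0.499902
P(M+4) = 0.493^2 = 0.243049
The M+2 peak is largest (0.499902); scaling to 100 gives 51.4 : 100.0 : 48.6.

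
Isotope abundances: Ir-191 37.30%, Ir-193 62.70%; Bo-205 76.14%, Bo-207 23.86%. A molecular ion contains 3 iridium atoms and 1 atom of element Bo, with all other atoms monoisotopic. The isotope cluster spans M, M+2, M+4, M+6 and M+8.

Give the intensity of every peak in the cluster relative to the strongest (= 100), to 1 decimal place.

9.9 : 53.3 : 100.0 : 73.6 : 14.8

Iridium pattern (n=3): 0.05189512 : 0.26170165 : 0.43991135 : 0.24649188
Element Bo pattern (n=1): 0.7614 : 0.2386
Convolve the two distributions (both contribute in 2-u steps):
  M: 0.05189512×0.7614 = 0.039513
  M+2: 0.05189512×0.2386 + 0.26170165×0.7614 = 0.211642
  M+4: 0.26170165×0.2386 + 0.43991135×0.7614 = 0.397391
  M+6: 0.43991135×0.2386 + 0.24649188×0.7614 = 0.292642
  M+8: 0.24649188×0.2386 = 0.058813
Scale to base peak (0.397391) = 100: 9.9 : 53.3 : 100.0 : 73.6 : 14.8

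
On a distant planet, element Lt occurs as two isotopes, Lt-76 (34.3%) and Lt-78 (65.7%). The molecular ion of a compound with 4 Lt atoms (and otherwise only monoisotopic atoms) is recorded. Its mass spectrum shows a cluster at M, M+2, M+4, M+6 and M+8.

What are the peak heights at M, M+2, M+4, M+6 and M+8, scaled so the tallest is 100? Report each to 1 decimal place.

Expanding (0.343 + 0.657)^4:
P(M) = 0.343^4 = 0.013841
P(M+2) = 4 × 0.343^3 × 0.657^1 = 0.106049
P(M+4) = 6 × 0.343^2 × 0.657^2 = 0.304698
P(M+6) = 4 × 0.343^1 × 0.657^3 = 0.389090
P(M+8) = 0.657^4 = 0.186321
The M+6 peak is largest (0.389090); scaling to 100 gives 3.6 : 27.3 : 78.3 : 100.0 : 47.9.

3.6 : 27.3 : 78.3 : 100.0 : 47.9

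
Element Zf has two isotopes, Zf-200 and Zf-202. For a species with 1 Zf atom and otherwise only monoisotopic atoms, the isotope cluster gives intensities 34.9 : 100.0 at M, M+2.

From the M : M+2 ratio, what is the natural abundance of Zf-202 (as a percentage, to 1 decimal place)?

74.1%

If p is the fraction of Zf that is Zf-200, then I(M+2)/I(M) = [C(1,1)·p^0·(1−p)] / p^1 = 1·(1−p)/p = 100.0/34.9 = 2.8653
(1−p)/p = 2.8653/1 = 2.8653  ⇒  p = 1/(1 + 2.8653) = 0.2587
Zf-200: 25.9%, Zf-202: 74.1%.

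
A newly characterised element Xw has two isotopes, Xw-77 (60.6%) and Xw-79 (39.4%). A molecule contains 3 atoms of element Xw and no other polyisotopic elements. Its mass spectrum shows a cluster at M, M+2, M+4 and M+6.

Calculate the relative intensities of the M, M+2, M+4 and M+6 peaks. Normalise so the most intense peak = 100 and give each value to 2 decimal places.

Expanding (0.606 + 0.394)^3:
P(M) = 0.606^3 = 0.222545
P(M+2) = 3 × 0.606^2 × 0.394^1 = 0.434073
P(M+4) = 3 × 0.606^1 × 0.394^2 = 0.282219
P(M+6) = 0.394^3 = 0.061163
The M+2 peak is largest (0.434073); scaling to 100 gives 51.27 : 100.00 : 65.02 : 14.09.

51.27 : 100.00 : 65.02 : 14.09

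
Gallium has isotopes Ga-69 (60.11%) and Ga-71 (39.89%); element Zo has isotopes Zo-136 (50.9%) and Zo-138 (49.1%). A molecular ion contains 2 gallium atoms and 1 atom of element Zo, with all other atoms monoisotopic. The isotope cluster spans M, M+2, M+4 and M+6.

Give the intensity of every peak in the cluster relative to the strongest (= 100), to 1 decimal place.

Gallium pattern (n=2): 0.36132121 : 0.47955758 : 0.15912121
Element Zo pattern (n=1): 0.5090 : 0.4910
Convolve the two distributions (both contribute in 2-u steps):
  M: 0.36132121×0.5090 = 0.183912
  M+2: 0.36132121×0.4910 + 0.47955758×0.5090 = 0.421504
  M+4: 0.47955758×0.4910 + 0.15912121×0.5090 = 0.316455
  M+6: 0.15912121×0.4910 = 0.078129
Scale to base peak (0.421504) = 100: 43.6 : 100.0 : 75.1 : 18.5

43.6 : 100.0 : 75.1 : 18.5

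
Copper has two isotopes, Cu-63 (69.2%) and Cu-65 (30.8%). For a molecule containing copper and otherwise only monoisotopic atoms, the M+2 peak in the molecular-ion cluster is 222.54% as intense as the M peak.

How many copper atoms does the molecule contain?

5

The M+2/M ratio from n Cu atoms is n · q/p = n · 0.308/0.692.
n = 2.2254 × 0.692/0.308 = 5.00 ≈ 5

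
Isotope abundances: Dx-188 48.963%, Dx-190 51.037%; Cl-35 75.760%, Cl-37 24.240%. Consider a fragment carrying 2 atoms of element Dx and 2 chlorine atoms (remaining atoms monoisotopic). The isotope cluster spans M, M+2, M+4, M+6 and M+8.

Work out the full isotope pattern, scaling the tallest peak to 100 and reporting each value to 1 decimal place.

36.7 : 100.0 : 92.6 : 33.4 : 4.1

Element Dx pattern (n=2): 0.23973754 : 0.49978493 : 0.26047754
Chlorine pattern (n=2): 0.57395776 : 0.36728448 : 0.05875776
Convolve the two distributions (both contribute in 2-u steps):
  M: 0.23973754×0.57395776 = 0.137599
  M+2: 0.23973754×0.36728448 + 0.49978493×0.57395776 = 0.374907
  M+4: 0.23973754×0.05875776 + 0.49978493×0.36728448 + 0.26047754×0.57395776 = 0.347153
  M+6: 0.49978493×0.05875776 + 0.26047754×0.36728448 = 0.125036
  M+8: 0.26047754×0.05875776 = 0.015305
Scale to base peak (0.374907) = 100: 36.7 : 100.0 : 92.6 : 33.4 : 4.1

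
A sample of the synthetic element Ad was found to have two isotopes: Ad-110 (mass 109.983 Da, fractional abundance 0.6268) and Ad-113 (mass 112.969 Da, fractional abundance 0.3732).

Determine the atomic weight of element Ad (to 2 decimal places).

111.10 Da

Weight each isotope mass by its fractional abundance: 0.6268 × 109.983 + 0.3732 × 112.969
= 68.9373 + 42.1600 = 111.0973 Da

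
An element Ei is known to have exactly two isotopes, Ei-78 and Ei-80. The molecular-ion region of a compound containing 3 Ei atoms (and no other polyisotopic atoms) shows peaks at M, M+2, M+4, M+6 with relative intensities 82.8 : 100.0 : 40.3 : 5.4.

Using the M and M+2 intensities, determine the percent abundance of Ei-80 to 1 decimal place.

Let p = fractional abundance of Ei-78. I(M+2)/I(M) = [C(3,1)·p^2·(1−p)] / p^3 = 3·(1−p)/p = 100.0/82.8 = 1.2077
(1−p)/p = 1.2077/3 = 0.4026  ⇒  p = 1/(1 + 0.4026) = 0.7130
Ei-78: 71.3%, Ei-80: 28.7%.

28.7%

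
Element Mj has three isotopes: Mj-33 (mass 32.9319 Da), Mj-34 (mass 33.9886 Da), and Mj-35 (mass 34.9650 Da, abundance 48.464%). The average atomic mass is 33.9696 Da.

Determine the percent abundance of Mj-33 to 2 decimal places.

Let x and y be the fractions of Mj-33 and Mj-34. Then x + y = 1 − 0.48464 = 0.51536 and 32.9319x + 33.9886y = 33.9696 − 0.48464×34.9650 = 17.0241624.
Substituting: 32.9319x + 33.9886(0.51536 − x) = 17.0241624
(32.9319 − 33.9886)x = -0.492202496  ⇒  x = 0.46579, y = 0.04957
Mj-33: 46.58%, Mj-34: 4.96%.

46.58%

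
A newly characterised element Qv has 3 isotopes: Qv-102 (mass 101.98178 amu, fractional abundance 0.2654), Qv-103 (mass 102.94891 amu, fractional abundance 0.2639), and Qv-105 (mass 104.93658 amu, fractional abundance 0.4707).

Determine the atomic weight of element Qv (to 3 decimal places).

103.628 amu

Average mass = Σ (abundance × isotope mass) = 0.2654 × 101.98178 + 0.2639 × 102.94891 + 0.4707 × 104.93658
= 27.065964 + 27.168217 + 49.393648 = 103.627829 amu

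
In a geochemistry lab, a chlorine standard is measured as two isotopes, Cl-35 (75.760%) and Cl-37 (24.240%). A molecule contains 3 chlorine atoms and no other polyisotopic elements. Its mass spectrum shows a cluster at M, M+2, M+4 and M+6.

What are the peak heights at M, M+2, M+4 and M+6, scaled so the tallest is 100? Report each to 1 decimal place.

100.0 : 96.0 : 30.7 : 3.3

Each Cl atom is independently Cl-35 (p = 0.75760) or Cl-37 (q = 0.24240); the cluster is the binomial expansion (p + q)^3.
P(M) = 0.75760^3 = 0.434830
P(M+2) = 3 × 0.75760^2 × 0.24240^1 = 0.417382
P(M+4) = 3 × 0.75760^1 × 0.24240^2 = 0.133545
P(M+6) = 0.24240^3 = 0.014243
The M peak is largest (0.434830); scaling to 100 gives 100.0 : 96.0 : 30.7 : 3.3.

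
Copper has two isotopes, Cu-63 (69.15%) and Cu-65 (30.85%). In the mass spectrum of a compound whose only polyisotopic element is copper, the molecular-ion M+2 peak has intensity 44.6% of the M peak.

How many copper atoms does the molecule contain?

1

For n independent Cu atoms, I(M+2)/I(M) = n · (abundance Cu-65) / (abundance Cu-63) = n · 0.3085/0.6915.
n = 0.446 × 0.6915/0.3085 = 1.00 ≈ 1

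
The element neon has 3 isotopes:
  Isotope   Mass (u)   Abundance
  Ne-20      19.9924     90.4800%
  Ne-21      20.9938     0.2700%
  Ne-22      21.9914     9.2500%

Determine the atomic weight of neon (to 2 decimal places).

20.18 u

Ar = Σ fᵢ·mᵢ = 0.904800 × 19.9924 + 0.002700 × 20.9938 + 0.092500 × 21.9914
= 18.08912 + 0.05668 + 2.03420 = 20.18000 u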